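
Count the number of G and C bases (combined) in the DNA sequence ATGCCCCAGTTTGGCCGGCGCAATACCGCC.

20

Base counts: C=12, T=5, A=5, G=8
Total G or C: 8 + 12 = 20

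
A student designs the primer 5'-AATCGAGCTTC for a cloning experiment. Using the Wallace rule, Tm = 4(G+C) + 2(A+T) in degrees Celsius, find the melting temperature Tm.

Counting bases: A=3, G=2, C=3, T=3
So N_AT = 6 and N_GC = 5.
Tm = 2×6 + 4×5 = 32°C

32°C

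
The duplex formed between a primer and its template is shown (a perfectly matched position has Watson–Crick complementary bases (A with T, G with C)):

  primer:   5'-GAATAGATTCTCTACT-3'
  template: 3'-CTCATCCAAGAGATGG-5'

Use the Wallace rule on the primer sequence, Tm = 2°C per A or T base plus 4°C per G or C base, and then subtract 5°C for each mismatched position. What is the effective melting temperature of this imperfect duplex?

Primer base counts: A=5, T=6, G=2, C=3 → A+T=11, G+C=5
Perfect-match Tm = 2(11) + 4(5) = 22 + 20 = 42°C
Mismatches (positions where the bases are not complementary): 3 (at positions 3, 7, 16)
Effective Tm = 42 − 3×5 = 42 − 15 = 27°C

27°C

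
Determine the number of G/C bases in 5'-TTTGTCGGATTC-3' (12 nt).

5

Base counts: C=2, A=1, T=6, G=3
G+C = 3 + 2 = 5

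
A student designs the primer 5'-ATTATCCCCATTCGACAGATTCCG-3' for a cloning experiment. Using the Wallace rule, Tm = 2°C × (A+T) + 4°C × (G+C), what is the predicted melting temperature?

70°C

Base counts: A=6, T=7, G=3, C=8
So N_AT = 13 and N_GC = 11.
Tm = 4·11 + 2·13 = 44 + 26 = 70°C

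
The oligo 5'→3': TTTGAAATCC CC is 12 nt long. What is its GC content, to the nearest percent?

Base counts: C=4, G=1, A=3, T=4
G+C = 1 + 4 = 5 out of 12 bases
%GC = 5/12 × 100 = 41.67% ≈ 42%

42%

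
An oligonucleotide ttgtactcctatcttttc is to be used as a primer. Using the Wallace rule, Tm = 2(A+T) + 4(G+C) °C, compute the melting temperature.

48°C

Scanning the sequence gives G=1, A=2, C=5, T=10.
AT pairs contribute 12, GC pairs contribute 6.
Tm = 2(12) + 4(6) = 24 + 24 = 48°C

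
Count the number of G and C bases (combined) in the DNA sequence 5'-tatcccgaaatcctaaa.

Scanning the sequence gives C=5, A=7, G=1, T=4.
G+C = 1 + 5 = 6

6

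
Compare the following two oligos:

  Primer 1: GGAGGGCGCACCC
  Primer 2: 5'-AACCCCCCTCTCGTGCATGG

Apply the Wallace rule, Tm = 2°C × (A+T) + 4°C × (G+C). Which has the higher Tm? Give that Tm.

Primer 1: A+T=2, G+C=11 → Tm = 2(2)+4(11) = 48°C
Primer 2: A+T=7, G+C=13 → Tm = 2(7)+4(13) = 66°C
48°C vs 66°C → primer 2 is higher.

Primer 2, 66°C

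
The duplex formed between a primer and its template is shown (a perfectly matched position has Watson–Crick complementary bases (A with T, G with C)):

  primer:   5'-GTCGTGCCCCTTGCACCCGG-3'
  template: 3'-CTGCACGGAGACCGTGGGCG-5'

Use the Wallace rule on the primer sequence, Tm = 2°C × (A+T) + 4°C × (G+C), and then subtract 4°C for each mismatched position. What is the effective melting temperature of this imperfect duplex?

Primer base counts: A=1, T=4, G=6, C=9 → A+T=5, G+C=15
Perfect-match Tm = 2(5) + 4(15) = 10 + 60 = 70°C
Mismatches (positions where the bases are not complementary): 4 (at positions 2, 9, 12, 20)
Effective Tm = 70 − 4×4 = 70 − 16 = 54°C

54°C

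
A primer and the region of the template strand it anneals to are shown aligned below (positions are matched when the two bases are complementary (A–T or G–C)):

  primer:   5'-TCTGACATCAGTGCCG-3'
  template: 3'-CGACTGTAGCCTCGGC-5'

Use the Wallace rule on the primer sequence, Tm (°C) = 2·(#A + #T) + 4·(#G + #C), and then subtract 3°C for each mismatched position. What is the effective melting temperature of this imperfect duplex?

41°C

Primer base counts: A=3, T=4, G=4, C=5 → A+T=7, G+C=9
Perfect-match Tm = 2(7) + 4(9) = 14 + 36 = 50°C
Mismatches (positions where the bases are not complementary): 3 (at positions 1, 10, 12)
Effective Tm = 50 − 3×3 = 50 − 9 = 41°C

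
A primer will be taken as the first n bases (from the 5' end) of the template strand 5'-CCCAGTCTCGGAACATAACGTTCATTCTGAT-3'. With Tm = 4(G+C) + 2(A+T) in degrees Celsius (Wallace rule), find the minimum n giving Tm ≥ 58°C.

n = 19

First 18 bases: CCCAGTCTCGGAACATAA → Tm = 54°C (< 58°C)
First 19 bases: CCCAGTCTCGGAACATAAC → Tm = 58°C (≥ 58°C)
Each additional base adds 2°C (A/T) or 4°C (G/C), so Tm is non-decreasing in n; n = 19 is the first length to reach 58°C.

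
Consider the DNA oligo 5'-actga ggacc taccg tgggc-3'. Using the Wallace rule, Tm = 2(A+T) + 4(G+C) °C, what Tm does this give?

Scanning the sequence gives T=3, G=7, A=4, C=6.
AT pairs contribute 7, GC pairs contribute 13.
Tm = 2×7 + 4×13 = 66°C

66°C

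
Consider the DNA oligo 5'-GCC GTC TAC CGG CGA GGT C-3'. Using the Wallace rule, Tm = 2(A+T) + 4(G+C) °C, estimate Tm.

Base counts: G=7, T=3, A=2, C=7
So N_AT = 5 and N_GC = 14.
Tm = 4·14 + 2·5 = 56 + 10 = 66°C

66°C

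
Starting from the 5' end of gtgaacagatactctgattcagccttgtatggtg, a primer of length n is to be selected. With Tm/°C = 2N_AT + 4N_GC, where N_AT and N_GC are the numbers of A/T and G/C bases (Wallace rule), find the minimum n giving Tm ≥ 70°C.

First 23 bases: GTGAACAGATACTCTGATTCAGC → Tm = 66°C (< 70°C)
First 24 bases: GTGAACAGATACTCTGATTCAGCC → Tm = 70°C (≥ 70°C)
Since every base adds ≥2°C, Tm only increases with n, so the threshold is first crossed at n = 24.

n = 24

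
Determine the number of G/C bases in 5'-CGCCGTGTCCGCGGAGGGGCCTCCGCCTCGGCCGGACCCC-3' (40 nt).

34

G=15, T=4, C=19, A=2
Total G or C: 15 + 19 = 34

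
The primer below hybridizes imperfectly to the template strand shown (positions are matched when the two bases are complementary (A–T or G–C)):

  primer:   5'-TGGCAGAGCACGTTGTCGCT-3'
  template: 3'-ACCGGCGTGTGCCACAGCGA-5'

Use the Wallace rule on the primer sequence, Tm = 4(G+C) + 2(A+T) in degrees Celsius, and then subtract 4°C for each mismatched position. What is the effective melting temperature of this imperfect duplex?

48°C

Primer base counts: A=3, T=5, G=7, C=5 → A+T=8, G+C=12
Perfect-match Tm = 2(8) + 4(12) = 16 + 48 = 64°C
Mismatches (positions where the bases are not complementary): 4 (at positions 5, 7, 8, 13)
Effective Tm = 64 − 4×4 = 64 − 16 = 48°C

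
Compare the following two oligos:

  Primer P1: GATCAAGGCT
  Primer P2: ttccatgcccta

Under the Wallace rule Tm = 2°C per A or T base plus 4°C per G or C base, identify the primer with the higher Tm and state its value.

Primer P1: A+T=5, G+C=5 → Tm = 2(5)+4(5) = 30°C
Primer P2: A+T=6, G+C=6 → Tm = 2(6)+4(6) = 36°C
30°C vs 36°C → primer P2 is higher.

Primer P2, 36°C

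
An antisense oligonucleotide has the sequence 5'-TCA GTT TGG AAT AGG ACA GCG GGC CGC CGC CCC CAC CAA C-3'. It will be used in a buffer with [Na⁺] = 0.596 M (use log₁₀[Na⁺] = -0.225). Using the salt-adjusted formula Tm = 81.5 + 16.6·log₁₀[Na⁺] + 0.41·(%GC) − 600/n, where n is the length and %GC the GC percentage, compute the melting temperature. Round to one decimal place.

Length n = 40. T=5, A=9, C=15, G=11
G+C = 26, so %GC = 26/40 × 100 = 65%
Salt term: 16.6 × (-0.225) = -3.735
GC term: 0.41 × 65 = 26.65; length term: −600/40 = −15
Tm = 81.5 + (-3.735) + 26.65 − 15 = 89.415 → 89.4°C

89.4°C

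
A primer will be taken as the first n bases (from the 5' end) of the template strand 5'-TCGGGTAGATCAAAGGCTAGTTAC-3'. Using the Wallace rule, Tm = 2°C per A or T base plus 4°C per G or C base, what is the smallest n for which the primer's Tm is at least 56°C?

First 18 bases: TCGGGTAGATCAAAGGCT → Tm = 54°C (< 56°C)
First 19 bases: TCGGGTAGATCAAAGGCTA → Tm = 56°C (≥ 56°C)
Each additional base adds 2°C (A/T) or 4°C (G/C), so Tm is non-decreasing in n; n = 19 is the first length to reach 56°C.

n = 19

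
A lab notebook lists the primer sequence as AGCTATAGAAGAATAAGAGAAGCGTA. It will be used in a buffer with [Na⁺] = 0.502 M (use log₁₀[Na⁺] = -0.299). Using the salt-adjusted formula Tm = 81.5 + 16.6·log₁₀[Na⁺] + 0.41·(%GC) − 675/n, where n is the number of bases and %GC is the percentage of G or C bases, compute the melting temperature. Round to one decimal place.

64.8°C

Length n = 26. Counting bases: A=13, T=4, C=2, G=7
G+C = 9, so %GC = 9/26 × 100 = 34.615%
Salt term: 16.6 × (-0.299) = -4.963
GC term: 0.41 × 34.615 = 14.192; length term: −675/26 = −25.962
Tm = 81.5 + (-4.963) + 14.192 − 25.962 = 64.767 → 64.8°C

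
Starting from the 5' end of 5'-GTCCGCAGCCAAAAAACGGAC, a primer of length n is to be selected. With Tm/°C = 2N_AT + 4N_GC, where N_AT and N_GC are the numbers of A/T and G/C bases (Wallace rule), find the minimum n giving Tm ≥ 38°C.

n = 11

First 10 bases: GTCCGCAGCC → Tm = 36°C (< 38°C)
First 11 bases: GTCCGCAGCCA → Tm = 38°C (≥ 38°C)
Since every base adds ≥2°C, Tm only increases with n, so the threshold is first crossed at n = 11.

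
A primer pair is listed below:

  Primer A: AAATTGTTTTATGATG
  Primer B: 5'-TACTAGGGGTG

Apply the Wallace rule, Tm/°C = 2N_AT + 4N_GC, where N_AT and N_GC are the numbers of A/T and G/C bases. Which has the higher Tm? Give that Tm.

Primer A: A+T=13, G+C=3 → Tm = 2(13)+4(3) = 38°C
Primer B: A+T=5, G+C=6 → Tm = 2(5)+4(6) = 34°C
38°C vs 34°C → primer A is higher.

Primer A, 38°C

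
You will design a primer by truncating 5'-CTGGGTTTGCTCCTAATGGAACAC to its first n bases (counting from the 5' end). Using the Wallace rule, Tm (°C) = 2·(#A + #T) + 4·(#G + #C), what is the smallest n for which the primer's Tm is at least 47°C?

First 15 bases: CTGGGTTTGCTCCTA → Tm = 46°C (< 47°C)
First 16 bases: CTGGGTTTGCTCCTAA → Tm = 48°C (≥ 47°C)
Each additional base adds 2°C (A/T) or 4°C (G/C), so Tm is non-decreasing in n; n = 16 is the first length to reach 47°C.

n = 16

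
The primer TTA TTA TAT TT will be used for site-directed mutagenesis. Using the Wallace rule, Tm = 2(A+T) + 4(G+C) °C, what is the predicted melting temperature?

22°C

Counting bases: G=0, T=8, C=0, A=3
So N_AT = 11 and N_GC = 0.
Tm = 2(11) + 4(0) = 22 + 0 = 22°C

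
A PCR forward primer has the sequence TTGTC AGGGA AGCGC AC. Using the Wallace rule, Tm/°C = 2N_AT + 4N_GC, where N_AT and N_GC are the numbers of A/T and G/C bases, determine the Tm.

Base counts: T=3, A=4, C=4, G=6
AT pairs contribute 7, GC pairs contribute 10.
Tm = 2×7 + 4×10 = 54°C

54°C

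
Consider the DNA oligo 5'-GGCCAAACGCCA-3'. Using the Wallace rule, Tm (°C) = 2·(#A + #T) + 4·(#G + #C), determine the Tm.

Scanning the sequence gives C=5, A=4, T=0, G=3.
A+T = 4, G+C = 8
Tm = 2(4) + 4(8) = 8 + 32 = 40°C

40°C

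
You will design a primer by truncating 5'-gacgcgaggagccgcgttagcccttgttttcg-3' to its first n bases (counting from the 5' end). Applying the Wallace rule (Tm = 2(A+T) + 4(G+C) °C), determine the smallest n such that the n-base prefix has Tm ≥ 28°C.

First 7 bases: GACGCGA → Tm = 24°C (< 28°C)
First 8 bases: GACGCGAG → Tm = 28°C (≥ 28°C)
Since every base adds ≥2°C, Tm only increases with n, so the threshold is first crossed at n = 8.

n = 8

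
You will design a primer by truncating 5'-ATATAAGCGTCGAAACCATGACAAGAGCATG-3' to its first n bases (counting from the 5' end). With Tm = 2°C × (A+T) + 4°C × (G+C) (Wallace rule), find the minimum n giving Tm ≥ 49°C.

n = 18

First 17 bases: ATATAAGCGTCGAAACC → Tm = 48°C (< 49°C)
First 18 bases: ATATAAGCGTCGAAACCA → Tm = 50°C (≥ 49°C)
Each additional base adds 2°C (A/T) or 4°C (G/C), so Tm is non-decreasing in n; n = 18 is the first length to reach 49°C.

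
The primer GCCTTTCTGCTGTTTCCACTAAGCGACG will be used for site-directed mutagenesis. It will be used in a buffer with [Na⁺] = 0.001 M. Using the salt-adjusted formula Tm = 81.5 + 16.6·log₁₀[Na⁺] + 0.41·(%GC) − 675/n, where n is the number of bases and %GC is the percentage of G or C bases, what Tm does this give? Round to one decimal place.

29.6°C

Length n = 28. Counting bases: C=9, G=6, A=4, T=9
G+C = 15, so %GC = 15/28 × 100 = 53.571%
Salt term: 16.6 × (-3) = -49.8
GC term: 0.41 × 53.571 = 21.964; length term: −675/28 = −24.107
Tm = 81.5 + (-49.8) + 21.964 − 24.107 = 29.557 → 29.6°C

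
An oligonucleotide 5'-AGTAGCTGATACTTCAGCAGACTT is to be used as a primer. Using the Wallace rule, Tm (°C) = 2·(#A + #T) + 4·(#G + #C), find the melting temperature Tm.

68°C

C=5, A=7, G=5, T=7
So N_AT = 14 and N_GC = 10.
Tm = 2(14) + 4(10) = 28 + 40 = 68°C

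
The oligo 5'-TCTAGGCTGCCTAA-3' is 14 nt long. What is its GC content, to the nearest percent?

A=3, C=4, G=3, T=4
G+C = 3 + 4 = 7 out of 14 bases
%GC = 7/14 × 100 = 50% ≈ 50%

50%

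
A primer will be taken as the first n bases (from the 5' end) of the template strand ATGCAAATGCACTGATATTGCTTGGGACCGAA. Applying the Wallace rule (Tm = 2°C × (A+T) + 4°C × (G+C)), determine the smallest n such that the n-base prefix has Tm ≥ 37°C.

n = 14

First 13 bases: ATGCAAATGCACT → Tm = 36°C (< 37°C)
First 14 bases: ATGCAAATGCACTG → Tm = 40°C (≥ 37°C)
Since every base adds ≥2°C, Tm only increases with n, so the threshold is first crossed at n = 14.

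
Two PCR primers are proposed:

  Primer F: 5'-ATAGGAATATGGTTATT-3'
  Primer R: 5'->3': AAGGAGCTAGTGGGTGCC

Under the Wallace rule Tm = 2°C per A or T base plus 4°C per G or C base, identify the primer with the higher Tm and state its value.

Primer F: A+T=13, G+C=4 → Tm = 2(13)+4(4) = 42°C
Primer R: A+T=7, G+C=11 → Tm = 2(7)+4(11) = 58°C
42°C vs 58°C → primer R is higher.

Primer R, 58°C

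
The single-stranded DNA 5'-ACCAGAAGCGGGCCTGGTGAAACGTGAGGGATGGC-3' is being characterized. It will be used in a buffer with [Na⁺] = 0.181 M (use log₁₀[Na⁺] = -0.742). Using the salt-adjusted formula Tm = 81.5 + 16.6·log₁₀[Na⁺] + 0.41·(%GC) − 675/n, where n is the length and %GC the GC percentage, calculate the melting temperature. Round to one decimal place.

Length n = 35. Scanning the sequence gives C=7, T=4, A=9, G=15.
G+C = 22, so %GC = 22/35 × 100 = 62.857%
Salt term: 16.6 × (-0.742) = -12.317
GC term: 0.41 × 62.857 = 25.771; length term: −675/35 = −19.286
Tm = 81.5 + (-12.317) + 25.771 − 19.286 = 75.668 → 75.7°C

75.7°C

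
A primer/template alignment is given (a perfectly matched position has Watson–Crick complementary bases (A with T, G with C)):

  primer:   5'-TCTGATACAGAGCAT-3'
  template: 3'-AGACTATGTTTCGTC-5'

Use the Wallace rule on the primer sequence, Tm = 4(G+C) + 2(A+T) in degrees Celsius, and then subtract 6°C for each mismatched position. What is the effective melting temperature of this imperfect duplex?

30°C

Primer base counts: A=5, T=4, G=3, C=3 → A+T=9, G+C=6
Perfect-match Tm = 2(9) + 4(6) = 18 + 24 = 42°C
Mismatches (positions where the bases are not complementary): 2 (at positions 10, 15)
Effective Tm = 42 − 2×6 = 42 − 12 = 30°C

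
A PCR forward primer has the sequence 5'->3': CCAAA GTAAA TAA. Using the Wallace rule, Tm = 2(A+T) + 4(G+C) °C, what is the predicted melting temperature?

C=2, G=1, A=8, T=2
So N_AT = 10 and N_GC = 3.
Tm = 2(10) + 4(3) = 20 + 12 = 32°C

32°C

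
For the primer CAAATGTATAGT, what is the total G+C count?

3

A=5, C=1, T=4, G=2
Total G or C: 2 + 1 = 3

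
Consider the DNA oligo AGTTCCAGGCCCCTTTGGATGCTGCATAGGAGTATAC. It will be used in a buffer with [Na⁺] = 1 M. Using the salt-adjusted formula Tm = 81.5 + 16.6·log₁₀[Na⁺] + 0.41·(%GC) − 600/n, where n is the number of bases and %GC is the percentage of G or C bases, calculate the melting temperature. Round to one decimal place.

86.3°C

Length n = 37. G=10, T=10, C=9, A=8
G+C = 19, so %GC = 19/37 × 100 = 51.351%
Salt term: 16.6 × (0) = 0
GC term: 0.41 × 51.351 = 21.054; length term: −600/37 = −16.216
Tm = 81.5 + (0) + 21.054 − 16.216 = 86.338 → 86.3°C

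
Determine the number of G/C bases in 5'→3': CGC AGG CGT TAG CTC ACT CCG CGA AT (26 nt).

T=5, C=9, A=5, G=7
G+C = 7 + 9 = 16

16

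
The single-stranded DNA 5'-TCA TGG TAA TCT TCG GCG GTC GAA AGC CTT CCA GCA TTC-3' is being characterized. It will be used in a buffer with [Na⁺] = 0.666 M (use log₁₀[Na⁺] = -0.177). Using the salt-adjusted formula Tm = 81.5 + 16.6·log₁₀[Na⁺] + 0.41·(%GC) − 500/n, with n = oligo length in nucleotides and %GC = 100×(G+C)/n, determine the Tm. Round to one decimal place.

Length n = 39. Counting bases: T=11, G=9, A=8, C=11
G+C = 20, so %GC = 20/39 × 100 = 51.282%
Salt term: 16.6 × (-0.177) = -2.938
GC term: 0.41 × 51.282 = 21.026; length term: −500/39 = −12.821
Tm = 81.5 + (-2.938) + 21.026 − 12.821 = 86.767 → 86.8°C

86.8°C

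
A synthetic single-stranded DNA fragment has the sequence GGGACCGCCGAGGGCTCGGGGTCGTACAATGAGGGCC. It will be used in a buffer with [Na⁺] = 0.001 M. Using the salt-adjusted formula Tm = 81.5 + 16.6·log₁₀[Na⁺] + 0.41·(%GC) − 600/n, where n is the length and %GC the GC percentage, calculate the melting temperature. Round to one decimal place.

45.4°C

Length n = 37. C=10, G=17, A=6, T=4
G+C = 27, so %GC = 27/37 × 100 = 72.973%
Salt term: 16.6 × (-3) = -49.8
GC term: 0.41 × 72.973 = 29.919; length term: −600/37 = −16.216
Tm = 81.5 + (-49.8) + 29.919 − 16.216 = 45.403 → 45.4°C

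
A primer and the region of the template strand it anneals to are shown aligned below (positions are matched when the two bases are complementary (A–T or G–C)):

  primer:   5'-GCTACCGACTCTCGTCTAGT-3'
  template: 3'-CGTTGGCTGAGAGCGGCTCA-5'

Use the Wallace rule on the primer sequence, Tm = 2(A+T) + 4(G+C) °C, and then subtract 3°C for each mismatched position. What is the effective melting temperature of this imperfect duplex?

Primer base counts: A=3, T=6, G=4, C=7 → A+T=9, G+C=11
Perfect-match Tm = 2(9) + 4(11) = 18 + 44 = 62°C
Mismatches (positions where the bases are not complementary): 3 (at positions 3, 15, 17)
Effective Tm = 62 − 3×3 = 62 − 9 = 53°C

53°C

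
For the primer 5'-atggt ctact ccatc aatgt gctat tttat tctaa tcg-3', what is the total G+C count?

13

A=9, G=5, T=16, C=8
G+C = 5 + 8 = 13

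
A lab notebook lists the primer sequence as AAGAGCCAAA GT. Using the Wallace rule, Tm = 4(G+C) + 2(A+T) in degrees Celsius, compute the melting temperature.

Scanning the sequence gives C=2, T=1, G=3, A=6.
A+T = 7, G+C = 5
Tm = 2(7) + 4(5) = 14 + 20 = 34°C

34°C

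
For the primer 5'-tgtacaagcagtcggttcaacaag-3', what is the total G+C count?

Base counts: T=5, C=5, A=8, G=6
G+C = 6 + 5 = 11

11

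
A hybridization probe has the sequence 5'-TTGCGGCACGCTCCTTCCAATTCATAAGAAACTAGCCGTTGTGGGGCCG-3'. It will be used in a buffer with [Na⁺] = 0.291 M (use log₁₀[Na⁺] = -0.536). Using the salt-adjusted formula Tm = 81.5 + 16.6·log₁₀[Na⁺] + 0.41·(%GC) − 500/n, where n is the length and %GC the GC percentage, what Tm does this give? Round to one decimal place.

85.0°C

Length n = 49. Scanning the sequence gives G=13, A=10, C=14, T=12.
G+C = 27, so %GC = 27/49 × 100 = 55.102%
Salt term: 16.6 × (-0.536) = -8.898
GC term: 0.41 × 55.102 = 22.592; length term: −500/49 = −10.204
Tm = 81.5 + (-8.898) + 22.592 − 10.204 = 84.99 → 85.0°C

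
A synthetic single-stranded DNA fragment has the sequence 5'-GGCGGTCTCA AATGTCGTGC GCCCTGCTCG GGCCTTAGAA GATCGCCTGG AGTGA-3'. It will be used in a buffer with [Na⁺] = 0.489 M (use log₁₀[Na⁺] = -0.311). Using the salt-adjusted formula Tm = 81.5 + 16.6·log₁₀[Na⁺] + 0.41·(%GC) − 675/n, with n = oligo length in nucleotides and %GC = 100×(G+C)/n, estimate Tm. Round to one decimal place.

Length n = 55. Counting bases: C=15, A=9, T=12, G=19
G+C = 34, so %GC = 34/55 × 100 = 61.818%
Salt term: 16.6 × (-0.311) = -5.163
GC term: 0.41 × 61.818 = 25.345; length term: −675/55 = −12.273
Tm = 81.5 + (-5.163) + 25.345 − 12.273 = 89.409 → 89.4°C

89.4°C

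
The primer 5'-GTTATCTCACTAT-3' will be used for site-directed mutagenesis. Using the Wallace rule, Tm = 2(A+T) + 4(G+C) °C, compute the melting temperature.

T=6, C=3, G=1, A=3
AT pairs contribute 9, GC pairs contribute 4.
Tm = 4·4 + 2·9 = 16 + 18 = 34°C

34°C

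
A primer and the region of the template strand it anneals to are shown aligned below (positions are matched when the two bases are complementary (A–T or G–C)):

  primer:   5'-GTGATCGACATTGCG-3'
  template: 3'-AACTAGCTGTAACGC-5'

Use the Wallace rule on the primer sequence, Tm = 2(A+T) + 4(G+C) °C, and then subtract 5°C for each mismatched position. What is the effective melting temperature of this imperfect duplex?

Primer base counts: A=3, T=4, G=5, C=3 → A+T=7, G+C=8
Perfect-match Tm = 2(7) + 4(8) = 14 + 32 = 46°C
Mismatches (positions where the bases are not complementary): 1 (at position 1)
Effective Tm = 46 − 1×5 = 46 − 5 = 41°C

41°C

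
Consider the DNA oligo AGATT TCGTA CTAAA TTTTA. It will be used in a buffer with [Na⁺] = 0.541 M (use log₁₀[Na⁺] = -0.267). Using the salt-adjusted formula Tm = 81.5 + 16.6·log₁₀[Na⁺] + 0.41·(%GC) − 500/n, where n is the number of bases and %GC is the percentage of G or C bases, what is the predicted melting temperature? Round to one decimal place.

60.3°C

Length n = 20. Scanning the sequence gives T=9, G=2, A=7, C=2.
G+C = 4, so %GC = 4/20 × 100 = 20%
Salt term: 16.6 × (-0.267) = -4.432
GC term: 0.41 × 20 = 8.2; length term: −500/20 = −25
Tm = 81.5 + (-4.432) + 8.2 − 25 = 60.268 → 60.3°C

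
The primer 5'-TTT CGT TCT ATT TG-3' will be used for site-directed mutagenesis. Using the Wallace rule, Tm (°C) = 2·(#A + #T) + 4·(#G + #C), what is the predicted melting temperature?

36°C

Scanning the sequence gives G=2, C=2, T=9, A=1.
A+T = 10, G+C = 4
Tm = 4·4 + 2·10 = 16 + 20 = 36°C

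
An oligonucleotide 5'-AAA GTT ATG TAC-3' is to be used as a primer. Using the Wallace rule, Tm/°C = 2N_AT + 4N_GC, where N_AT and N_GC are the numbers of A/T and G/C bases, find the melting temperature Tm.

Scanning the sequence gives T=4, A=5, C=1, G=2.
A+T = 9, G+C = 3
Tm = 2×9 + 4×3 = 30°C

30°C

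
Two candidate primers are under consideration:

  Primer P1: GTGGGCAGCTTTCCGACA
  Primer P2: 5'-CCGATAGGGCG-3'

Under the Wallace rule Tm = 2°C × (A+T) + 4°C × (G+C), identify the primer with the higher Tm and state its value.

Primer P1: A+T=7, G+C=11 → Tm = 2(7)+4(11) = 58°C
Primer P2: A+T=3, G+C=8 → Tm = 2(3)+4(8) = 38°C
58°C vs 38°C → primer P1 is higher.

Primer P1, 58°C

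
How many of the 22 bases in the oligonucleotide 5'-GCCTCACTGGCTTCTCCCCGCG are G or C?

Scanning the sequence gives A=1, T=5, C=11, G=5.
G+C = 5 + 11 = 16

16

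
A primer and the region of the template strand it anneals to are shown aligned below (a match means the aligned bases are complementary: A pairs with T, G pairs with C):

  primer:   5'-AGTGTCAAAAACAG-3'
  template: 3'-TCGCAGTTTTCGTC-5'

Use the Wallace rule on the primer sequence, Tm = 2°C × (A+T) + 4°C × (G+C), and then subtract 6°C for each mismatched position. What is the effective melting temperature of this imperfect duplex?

Primer base counts: A=7, T=2, G=3, C=2 → A+T=9, G+C=5
Perfect-match Tm = 2(9) + 4(5) = 18 + 20 = 38°C
Mismatches (positions where the bases are not complementary): 2 (at positions 3, 11)
Effective Tm = 38 − 2×6 = 38 − 12 = 26°C

26°C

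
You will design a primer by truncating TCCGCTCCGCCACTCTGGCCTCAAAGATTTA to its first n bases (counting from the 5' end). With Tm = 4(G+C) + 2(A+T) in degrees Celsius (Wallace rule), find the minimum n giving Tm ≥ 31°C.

First 8 bases: TCCGCTCC → Tm = 28°C (< 31°C)
First 9 bases: TCCGCTCCG → Tm = 32°C (≥ 31°C)
Since every base adds ≥2°C, Tm only increases with n, so the threshold is first crossed at n = 9.

n = 9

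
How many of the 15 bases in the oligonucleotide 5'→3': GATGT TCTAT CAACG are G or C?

6

Base counts: C=3, T=5, G=3, A=4
G+C = 3 + 3 = 6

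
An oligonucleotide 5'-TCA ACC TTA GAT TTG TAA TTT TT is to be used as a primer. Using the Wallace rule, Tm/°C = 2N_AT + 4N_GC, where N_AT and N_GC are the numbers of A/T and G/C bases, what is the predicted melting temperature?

56°C

Counting bases: G=2, A=6, T=12, C=3
So N_AT = 18 and N_GC = 5.
Tm = 4·5 + 2·18 = 20 + 36 = 56°C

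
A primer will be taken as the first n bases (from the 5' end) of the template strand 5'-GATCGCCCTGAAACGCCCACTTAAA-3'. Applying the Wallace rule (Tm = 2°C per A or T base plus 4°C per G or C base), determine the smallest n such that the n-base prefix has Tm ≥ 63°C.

n = 20

First 19 bases: GATCGCCCTGAAACGCCCA → Tm = 62°C (< 63°C)
First 20 bases: GATCGCCCTGAAACGCCCAC → Tm = 66°C (≥ 63°C)
Each additional base adds 2°C (A/T) or 4°C (G/C), so Tm is non-decreasing in n; n = 20 is the first length to reach 63°C.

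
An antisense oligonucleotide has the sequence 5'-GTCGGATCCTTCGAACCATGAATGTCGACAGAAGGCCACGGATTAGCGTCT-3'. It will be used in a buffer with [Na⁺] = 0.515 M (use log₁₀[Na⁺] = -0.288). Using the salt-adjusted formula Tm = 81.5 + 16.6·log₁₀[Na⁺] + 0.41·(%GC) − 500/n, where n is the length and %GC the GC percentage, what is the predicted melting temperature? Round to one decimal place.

Length n = 51. G=14, T=11, C=13, A=13
G+C = 27, so %GC = 27/51 × 100 = 52.941%
Salt term: 16.6 × (-0.288) = -4.781
GC term: 0.41 × 52.941 = 21.706; length term: −500/51 = −9.804
Tm = 81.5 + (-4.781) + 21.706 − 9.804 = 88.621 → 88.6°C

88.6°C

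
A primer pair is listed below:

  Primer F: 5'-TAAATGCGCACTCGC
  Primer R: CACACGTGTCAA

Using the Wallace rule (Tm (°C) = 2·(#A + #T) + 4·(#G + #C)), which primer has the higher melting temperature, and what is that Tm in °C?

Primer F, 46°C

Primer F: A+T=7, G+C=8 → Tm = 2(7)+4(8) = 46°C
Primer R: A+T=6, G+C=6 → Tm = 2(6)+4(6) = 36°C
46°C vs 36°C → primer F is higher.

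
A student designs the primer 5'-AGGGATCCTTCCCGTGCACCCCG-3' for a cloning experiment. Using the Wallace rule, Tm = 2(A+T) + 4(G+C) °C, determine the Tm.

Scanning the sequence gives A=3, T=4, C=10, G=6.
A+T = 7, G+C = 16
Tm = 2×7 + 4×16 = 78°C

78°C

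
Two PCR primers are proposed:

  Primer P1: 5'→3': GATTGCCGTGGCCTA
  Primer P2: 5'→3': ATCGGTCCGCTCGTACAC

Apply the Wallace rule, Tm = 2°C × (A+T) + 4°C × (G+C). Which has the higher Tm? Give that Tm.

Primer P1: A+T=6, G+C=9 → Tm = 2(6)+4(9) = 48°C
Primer P2: A+T=7, G+C=11 → Tm = 2(7)+4(11) = 58°C
48°C vs 58°C → primer P2 is higher.

Primer P2, 58°C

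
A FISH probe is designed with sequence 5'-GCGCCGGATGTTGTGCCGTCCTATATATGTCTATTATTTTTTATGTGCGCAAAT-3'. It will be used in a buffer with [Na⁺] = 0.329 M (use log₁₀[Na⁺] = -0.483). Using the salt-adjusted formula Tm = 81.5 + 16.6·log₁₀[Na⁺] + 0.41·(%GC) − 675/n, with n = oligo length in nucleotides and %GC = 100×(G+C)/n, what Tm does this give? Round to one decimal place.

Length n = 54. Scanning the sequence gives G=12, T=22, C=10, A=10.
G+C = 22, so %GC = 22/54 × 100 = 40.741%
Salt term: 16.6 × (-0.483) = -8.018
GC term: 0.41 × 40.741 = 16.704; length term: −675/54 = −12.5
Tm = 81.5 + (-8.018) + 16.704 − 12.5 = 77.686 → 77.7°C

77.7°C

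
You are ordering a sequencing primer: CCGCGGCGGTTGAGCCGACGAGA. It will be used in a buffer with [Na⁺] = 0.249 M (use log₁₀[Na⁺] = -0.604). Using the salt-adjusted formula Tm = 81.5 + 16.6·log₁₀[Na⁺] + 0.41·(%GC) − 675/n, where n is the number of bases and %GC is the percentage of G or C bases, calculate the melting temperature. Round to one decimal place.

72.4°C

Length n = 23. Scanning the sequence gives G=10, C=7, T=2, A=4.
G+C = 17, so %GC = 17/23 × 100 = 73.913%
Salt term: 16.6 × (-0.604) = -10.026
GC term: 0.41 × 73.913 = 30.304; length term: −675/23 = −29.348
Tm = 81.5 + (-10.026) + 30.304 − 29.348 = 72.43 → 72.4°C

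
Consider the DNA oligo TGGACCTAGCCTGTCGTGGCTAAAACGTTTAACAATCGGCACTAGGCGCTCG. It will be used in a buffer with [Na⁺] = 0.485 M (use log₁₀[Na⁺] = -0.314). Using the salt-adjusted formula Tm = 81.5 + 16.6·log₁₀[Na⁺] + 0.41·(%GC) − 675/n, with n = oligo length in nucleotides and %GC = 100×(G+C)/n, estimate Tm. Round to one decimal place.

85.4°C

Length n = 52. C=14, G=14, T=12, A=12
G+C = 28, so %GC = 28/52 × 100 = 53.846%
Salt term: 16.6 × (-0.314) = -5.212
GC term: 0.41 × 53.846 = 22.077; length term: −675/52 = −12.981
Tm = 81.5 + (-5.212) + 22.077 − 12.981 = 85.384 → 85.4°C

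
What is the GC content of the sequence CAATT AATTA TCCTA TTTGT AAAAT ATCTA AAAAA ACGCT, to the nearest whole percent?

20%

C=6, G=2, T=14, A=18
G+C = 2 + 6 = 8 out of 40 bases
%GC = 8/40 × 100 = 20% ≈ 20%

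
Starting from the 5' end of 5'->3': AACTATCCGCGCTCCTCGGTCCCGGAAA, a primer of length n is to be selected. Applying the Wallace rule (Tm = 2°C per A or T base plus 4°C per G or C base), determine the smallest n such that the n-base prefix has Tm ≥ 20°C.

First 7 bases: AACTATC → Tm = 18°C (< 20°C)
First 8 bases: AACTATCC → Tm = 22°C (≥ 20°C)
Each additional base adds 2°C (A/T) or 4°C (G/C), so Tm is non-decreasing in n; n = 8 is the first length to reach 20°C.

n = 8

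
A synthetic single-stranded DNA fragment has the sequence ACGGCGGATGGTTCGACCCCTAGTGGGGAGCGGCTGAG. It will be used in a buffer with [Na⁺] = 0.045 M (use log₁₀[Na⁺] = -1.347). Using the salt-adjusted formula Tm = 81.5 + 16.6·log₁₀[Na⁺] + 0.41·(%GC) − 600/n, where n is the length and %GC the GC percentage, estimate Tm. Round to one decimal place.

Length n = 38. G=17, T=6, C=9, A=6
G+C = 26, so %GC = 26/38 × 100 = 68.421%
Salt term: 16.6 × (-1.347) = -22.36
GC term: 0.41 × 68.421 = 28.053; length term: −600/38 = −15.789
Tm = 81.5 + (-22.36) + 28.053 − 15.789 = 71.404 → 71.4°C

71.4°C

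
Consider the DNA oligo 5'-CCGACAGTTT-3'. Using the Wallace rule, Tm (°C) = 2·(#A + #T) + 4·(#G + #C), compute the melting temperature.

30°C

G=2, T=3, A=2, C=3
AT pairs contribute 5, GC pairs contribute 5.
Tm = 2(5) + 4(5) = 10 + 20 = 30°C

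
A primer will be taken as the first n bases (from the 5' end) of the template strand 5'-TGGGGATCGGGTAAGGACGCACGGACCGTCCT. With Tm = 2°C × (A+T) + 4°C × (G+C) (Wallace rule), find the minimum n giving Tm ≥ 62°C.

First 18 bases: TGGGGATCGGGTAAGGAC → Tm = 58°C (< 62°C)
First 19 bases: TGGGGATCGGGTAAGGACG → Tm = 62°C (≥ 62°C)
Each additional base adds 2°C (A/T) or 4°C (G/C), so Tm is non-decreasing in n; n = 19 is the first length to reach 62°C.

n = 19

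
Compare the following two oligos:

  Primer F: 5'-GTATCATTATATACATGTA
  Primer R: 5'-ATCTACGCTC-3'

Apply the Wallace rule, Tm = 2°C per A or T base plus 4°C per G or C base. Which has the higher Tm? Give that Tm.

Primer F: A+T=15, G+C=4 → Tm = 2(15)+4(4) = 46°C
Primer R: A+T=5, G+C=5 → Tm = 2(5)+4(5) = 30°C
46°C vs 30°C → primer F is higher.

Primer F, 46°C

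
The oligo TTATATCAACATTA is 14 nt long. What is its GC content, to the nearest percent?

14%

Counting bases: C=2, T=6, G=0, A=6
G+C = 0 + 2 = 2 out of 14 bases
%GC = 2/14 × 100 = 14.29% ≈ 14%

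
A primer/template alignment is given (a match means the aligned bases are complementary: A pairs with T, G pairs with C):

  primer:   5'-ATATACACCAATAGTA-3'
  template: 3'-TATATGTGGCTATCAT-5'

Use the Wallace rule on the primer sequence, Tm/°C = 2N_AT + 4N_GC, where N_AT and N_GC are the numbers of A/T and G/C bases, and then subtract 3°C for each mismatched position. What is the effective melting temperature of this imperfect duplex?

37°C

Primer base counts: A=8, T=4, G=1, C=3 → A+T=12, G+C=4
Perfect-match Tm = 2(12) + 4(4) = 24 + 16 = 40°C
Mismatches (positions where the bases are not complementary): 1 (at position 10)
Effective Tm = 40 − 1×3 = 40 − 3 = 37°C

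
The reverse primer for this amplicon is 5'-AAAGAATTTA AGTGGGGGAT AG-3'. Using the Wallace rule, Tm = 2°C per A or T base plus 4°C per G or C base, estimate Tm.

Counting bases: A=9, G=8, T=5, C=0
So N_AT = 14 and N_GC = 8.
Tm = 2×14 + 4×8 = 60°C

60°C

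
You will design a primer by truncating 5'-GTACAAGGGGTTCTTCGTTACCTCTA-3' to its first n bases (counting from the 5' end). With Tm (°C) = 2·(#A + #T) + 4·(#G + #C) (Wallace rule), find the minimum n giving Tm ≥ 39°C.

First 12 bases: GTACAAGGGGTT → Tm = 36°C (< 39°C)
First 13 bases: GTACAAGGGGTTC → Tm = 40°C (≥ 39°C)
Each additional base adds 2°C (A/T) or 4°C (G/C), so Tm is non-decreasing in n; n = 13 is the first length to reach 39°C.

n = 13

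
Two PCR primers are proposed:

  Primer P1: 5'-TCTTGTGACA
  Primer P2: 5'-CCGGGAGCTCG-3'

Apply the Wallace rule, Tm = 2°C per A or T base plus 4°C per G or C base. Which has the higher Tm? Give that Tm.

Primer P2, 40°C

Primer P1: A+T=6, G+C=4 → Tm = 2(6)+4(4) = 28°C
Primer P2: A+T=2, G+C=9 → Tm = 2(2)+4(9) = 40°C
28°C vs 40°C → primer P2 is higher.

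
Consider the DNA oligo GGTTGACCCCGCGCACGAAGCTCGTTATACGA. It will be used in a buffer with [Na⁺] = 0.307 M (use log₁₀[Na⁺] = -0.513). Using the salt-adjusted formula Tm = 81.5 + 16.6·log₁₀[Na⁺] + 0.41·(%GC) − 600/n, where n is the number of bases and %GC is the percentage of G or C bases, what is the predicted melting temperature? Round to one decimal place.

78.6°C

Length n = 32. Scanning the sequence gives G=9, T=6, C=10, A=7.
G+C = 19, so %GC = 19/32 × 100 = 59.375%
Salt term: 16.6 × (-0.513) = -8.516
GC term: 0.41 × 59.375 = 24.344; length term: −600/32 = −18.75
Tm = 81.5 + (-8.516) + 24.344 − 18.75 = 78.578 → 78.6°C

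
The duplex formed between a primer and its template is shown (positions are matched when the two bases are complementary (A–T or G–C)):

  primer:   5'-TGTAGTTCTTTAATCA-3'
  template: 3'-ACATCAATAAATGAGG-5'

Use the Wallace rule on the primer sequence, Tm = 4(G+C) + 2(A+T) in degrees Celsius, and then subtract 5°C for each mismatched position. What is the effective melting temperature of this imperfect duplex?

Primer base counts: A=4, T=8, G=2, C=2 → A+T=12, G+C=4
Perfect-match Tm = 2(12) + 4(4) = 24 + 16 = 40°C
Mismatches (positions where the bases are not complementary): 3 (at positions 8, 13, 16)
Effective Tm = 40 − 3×5 = 40 − 15 = 25°C

25°C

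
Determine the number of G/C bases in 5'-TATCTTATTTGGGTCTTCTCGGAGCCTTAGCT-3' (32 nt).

Scanning the sequence gives C=7, G=7, T=14, A=4.
G+C = 7 + 7 = 14

14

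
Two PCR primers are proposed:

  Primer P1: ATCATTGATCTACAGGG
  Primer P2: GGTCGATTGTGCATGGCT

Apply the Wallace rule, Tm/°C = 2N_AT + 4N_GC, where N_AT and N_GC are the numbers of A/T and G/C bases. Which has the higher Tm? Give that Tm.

Primer P2, 56°C

Primer P1: A+T=10, G+C=7 → Tm = 2(10)+4(7) = 48°C
Primer P2: A+T=8, G+C=10 → Tm = 2(8)+4(10) = 56°C
48°C vs 56°C → primer P2 is higher.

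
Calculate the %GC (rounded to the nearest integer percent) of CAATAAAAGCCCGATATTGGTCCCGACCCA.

50%

Scanning the sequence gives A=10, G=5, C=10, T=5.
G+C = 5 + 10 = 15 out of 30 bases
%GC = 15/30 × 100 = 50% ≈ 50%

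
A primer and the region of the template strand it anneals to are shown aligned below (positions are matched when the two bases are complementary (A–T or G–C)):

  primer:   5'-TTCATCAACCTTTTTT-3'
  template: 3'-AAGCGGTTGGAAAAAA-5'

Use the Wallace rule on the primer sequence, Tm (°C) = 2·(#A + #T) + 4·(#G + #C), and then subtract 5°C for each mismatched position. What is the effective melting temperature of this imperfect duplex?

30°C

Primer base counts: A=3, T=9, G=0, C=4 → A+T=12, G+C=4
Perfect-match Tm = 2(12) + 4(4) = 24 + 16 = 40°C
Mismatches (positions where the bases are not complementary): 2 (at positions 4, 5)
Effective Tm = 40 − 2×5 = 40 − 10 = 30°C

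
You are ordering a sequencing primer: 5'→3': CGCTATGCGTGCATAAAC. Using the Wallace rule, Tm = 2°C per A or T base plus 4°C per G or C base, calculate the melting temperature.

Scanning the sequence gives A=5, C=5, G=4, T=4.
So N_AT = 9 and N_GC = 9.
Tm = 4·9 + 2·9 = 36 + 18 = 54°C

54°C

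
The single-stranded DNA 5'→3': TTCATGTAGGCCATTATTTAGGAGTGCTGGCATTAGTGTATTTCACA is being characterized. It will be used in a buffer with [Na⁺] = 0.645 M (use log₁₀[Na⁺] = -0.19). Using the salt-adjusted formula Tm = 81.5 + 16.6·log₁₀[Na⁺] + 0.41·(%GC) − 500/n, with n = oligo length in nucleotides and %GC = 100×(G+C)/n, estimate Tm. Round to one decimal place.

83.4°C

Length n = 47. C=7, T=18, G=11, A=11
G+C = 18, so %GC = 18/47 × 100 = 38.298%
Salt term: 16.6 × (-0.19) = -3.154
GC term: 0.41 × 38.298 = 15.702; length term: −500/47 = −10.638
Tm = 81.5 + (-3.154) + 15.702 − 10.638 = 83.41 → 83.4°C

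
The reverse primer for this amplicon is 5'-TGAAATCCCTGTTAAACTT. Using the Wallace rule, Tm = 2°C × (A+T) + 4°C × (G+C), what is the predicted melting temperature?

50°C

Counting bases: A=6, T=7, G=2, C=4
A+T = 13, G+C = 6
Tm = 2(13) + 4(6) = 26 + 24 = 50°C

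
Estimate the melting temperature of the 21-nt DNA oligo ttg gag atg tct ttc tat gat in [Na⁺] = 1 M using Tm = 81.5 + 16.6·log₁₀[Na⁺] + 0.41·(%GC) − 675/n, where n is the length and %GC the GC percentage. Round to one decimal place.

Length n = 21. Base counts: G=5, A=4, T=10, C=2
G+C = 7, so %GC = 7/21 × 100 = 33.333%
Salt term: 16.6 × (0) = 0
GC term: 0.41 × 33.333 = 13.667; length term: −675/21 = −32.143
Tm = 81.5 + (0) + 13.667 − 32.143 = 63.024 → 63.0°C

63.0°C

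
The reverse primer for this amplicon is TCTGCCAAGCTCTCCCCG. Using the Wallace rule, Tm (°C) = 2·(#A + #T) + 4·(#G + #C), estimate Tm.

60°C

Counting bases: A=2, T=4, C=9, G=3
A+T = 6, G+C = 12
Tm = 2×6 + 4×12 = 60°C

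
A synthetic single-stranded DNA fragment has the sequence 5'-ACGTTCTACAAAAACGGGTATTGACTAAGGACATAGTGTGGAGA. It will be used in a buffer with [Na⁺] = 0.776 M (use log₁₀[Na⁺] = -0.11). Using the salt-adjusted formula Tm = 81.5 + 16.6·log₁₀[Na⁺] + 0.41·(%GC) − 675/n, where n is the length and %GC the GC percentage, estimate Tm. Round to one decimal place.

Length n = 44. T=10, G=12, C=6, A=16
G+C = 18, so %GC = 18/44 × 100 = 40.909%
Salt term: 16.6 × (-0.11) = -1.826
GC term: 0.41 × 40.909 = 16.773; length term: −675/44 = −15.341
Tm = 81.5 + (-1.826) + 16.773 − 15.341 = 81.106 → 81.1°C

81.1°C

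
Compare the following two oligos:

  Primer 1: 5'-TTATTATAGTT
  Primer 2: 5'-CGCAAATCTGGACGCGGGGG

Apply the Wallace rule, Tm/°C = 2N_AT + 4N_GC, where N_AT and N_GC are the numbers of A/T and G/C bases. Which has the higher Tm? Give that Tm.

Primer 1: A+T=10, G+C=1 → Tm = 2(10)+4(1) = 24°C
Primer 2: A+T=6, G+C=14 → Tm = 2(6)+4(14) = 68°C
24°C vs 68°C → primer 2 is higher.

Primer 2, 68°C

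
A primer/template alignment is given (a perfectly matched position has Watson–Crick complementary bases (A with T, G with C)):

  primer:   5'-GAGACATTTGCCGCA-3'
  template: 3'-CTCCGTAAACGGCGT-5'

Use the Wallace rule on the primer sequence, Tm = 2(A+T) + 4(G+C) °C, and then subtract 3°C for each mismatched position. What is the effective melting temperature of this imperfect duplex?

Primer base counts: A=4, T=3, G=4, C=4 → A+T=7, G+C=8
Perfect-match Tm = 2(7) + 4(8) = 14 + 32 = 46°C
Mismatches (positions where the bases are not complementary): 1 (at position 4)
Effective Tm = 46 − 1×3 = 46 − 3 = 43°C

43°C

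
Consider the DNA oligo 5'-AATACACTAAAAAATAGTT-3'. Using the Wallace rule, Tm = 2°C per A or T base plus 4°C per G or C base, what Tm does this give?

44°C

Base counts: A=11, C=2, G=1, T=5
AT pairs contribute 16, GC pairs contribute 3.
Tm = 2(16) + 4(3) = 32 + 12 = 44°C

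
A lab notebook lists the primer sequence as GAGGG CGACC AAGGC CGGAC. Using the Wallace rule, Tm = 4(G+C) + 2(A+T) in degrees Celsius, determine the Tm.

Counting bases: G=9, T=0, C=6, A=5
A+T = 5, G+C = 15
Tm = 2×5 + 4×15 = 70°C

70°C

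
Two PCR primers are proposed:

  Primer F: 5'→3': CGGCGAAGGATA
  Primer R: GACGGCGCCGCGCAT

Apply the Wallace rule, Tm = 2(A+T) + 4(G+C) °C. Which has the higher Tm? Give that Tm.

Primer R, 54°C

Primer F: A+T=5, G+C=7 → Tm = 2(5)+4(7) = 38°C
Primer R: A+T=3, G+C=12 → Tm = 2(3)+4(12) = 54°C
38°C vs 54°C → primer R is higher.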